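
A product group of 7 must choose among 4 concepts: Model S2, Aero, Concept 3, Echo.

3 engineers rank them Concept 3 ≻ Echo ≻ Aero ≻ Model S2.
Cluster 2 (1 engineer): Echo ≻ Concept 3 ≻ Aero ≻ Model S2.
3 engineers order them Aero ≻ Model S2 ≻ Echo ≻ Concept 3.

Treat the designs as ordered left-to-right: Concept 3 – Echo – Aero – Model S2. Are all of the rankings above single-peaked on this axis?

yes

Axis positions: Concept 3=1, Echo=2, Aero=3, Model S2=4.
Cluster 1 (peak Concept 3 at position 1): ranking walks positions 1-2-3-4, expanding outward from the peak — single-peaked.
Cluster 2 (peak Echo at position 2): ranking walks positions 2-1-3-4, expanding outward from the peak — single-peaked.
Cluster 3 (peak Aero at position 3): ranking walks positions 3-4-2-1, expanding outward from the peak — single-peaked.
Every ranking is single-peaked on this axis.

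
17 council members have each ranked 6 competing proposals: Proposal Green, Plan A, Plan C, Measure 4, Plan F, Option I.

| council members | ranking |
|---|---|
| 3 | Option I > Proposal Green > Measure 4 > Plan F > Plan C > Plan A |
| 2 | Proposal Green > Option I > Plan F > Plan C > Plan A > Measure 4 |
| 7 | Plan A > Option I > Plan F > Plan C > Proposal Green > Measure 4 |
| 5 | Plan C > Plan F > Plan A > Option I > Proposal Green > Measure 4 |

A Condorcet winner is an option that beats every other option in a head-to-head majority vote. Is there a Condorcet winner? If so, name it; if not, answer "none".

none

Check each pair by majority over 17 ballots:
Proposal Green vs Plan A: Plan A wins 12–5.
Proposal Green vs Plan C: Plan C, 12–5.
Proposal Green–Measure 4: Proposal Green 17–0.
Proposal Green vs Plan F: Plan F, 12–5.
Proposal Green vs Option I: Option I, 15–2.
Plan A vs Plan C: Plan C, 10–7.
Plan A–Measure 4: Plan A 14–3.
Plan A–Plan F: Plan F 10–7.
Plan A vs Option I: Plan A, 12–5.
Plan C vs Measure 4: Plan C wins 14–3.
Plan C vs Plan F: Plan F, 12–5.
Plan C vs Option I: Option I wins 12–5.
Measure 4–Plan F: Plan F 14–3.
Measure 4–Option I: Option I 17–0.
Plan F vs Option I: Option I wins 12–5.
Each option drops at least one matchup (Proposal Green loses to Plan A; Plan A loses to Plan C; Plan C loses to Plan F; Measure 4 loses to Proposal Green; Plan F loses to Option I; Option I loses to Plan A); the cycle Plan A → Option I → Plan C → Plan A rules out a Condorcet winner.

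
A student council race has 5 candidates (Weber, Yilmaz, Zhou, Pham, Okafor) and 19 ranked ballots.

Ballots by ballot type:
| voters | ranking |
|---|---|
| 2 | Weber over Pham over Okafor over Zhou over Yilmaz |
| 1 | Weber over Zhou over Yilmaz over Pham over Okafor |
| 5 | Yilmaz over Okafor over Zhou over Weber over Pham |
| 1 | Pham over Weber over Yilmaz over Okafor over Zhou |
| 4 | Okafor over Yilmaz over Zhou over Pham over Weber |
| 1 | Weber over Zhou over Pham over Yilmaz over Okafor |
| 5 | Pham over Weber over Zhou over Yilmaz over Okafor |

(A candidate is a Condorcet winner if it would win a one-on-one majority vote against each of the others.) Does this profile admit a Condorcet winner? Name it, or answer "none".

Pairwise majorities:
Weber–Yilmaz: Weber 10–9.
Weber vs Zhou: Weber wins 10–9.
Weber vs Pham: Pham wins 10–9.
Weber vs Okafor: Weber wins 10–9.
Yilmaz–Zhou: Yilmaz 10–9.
Yilmaz vs Pham: Yilmaz, 10–9.
Yilmaz–Okafor: Yilmaz 13–6.
Zhou vs Pham: Zhou wins 11–8.
Zhou–Okafor: Okafor 12–7.
Pham–Okafor: Pham 10–9.
Every candidate loses at least once (Weber loses to Pham; Yilmaz loses to Weber; Zhou loses to Weber; Pham loses to Yilmaz; Okafor loses to Weber). The majority relation contains the cycle Weber → Yilmaz → Pham → Weber, so there is no Condorcet winner.

none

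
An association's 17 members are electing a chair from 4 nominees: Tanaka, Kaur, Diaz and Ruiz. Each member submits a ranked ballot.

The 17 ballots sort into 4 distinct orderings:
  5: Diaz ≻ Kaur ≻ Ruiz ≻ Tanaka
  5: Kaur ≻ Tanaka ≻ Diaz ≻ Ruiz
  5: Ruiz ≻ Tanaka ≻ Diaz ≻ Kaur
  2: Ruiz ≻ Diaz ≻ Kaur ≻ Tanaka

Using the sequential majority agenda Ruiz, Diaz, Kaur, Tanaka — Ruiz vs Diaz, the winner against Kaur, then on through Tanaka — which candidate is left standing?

Round 1: Ruiz vs Diaz — 7–10, Diaz advances.
Round 2: Diaz vs Kaur — 12–5, Diaz advances.
Round 3: Diaz vs Tanaka — 7–10, Tanaka advances.
Tanaka survives the agenda.

Tanaka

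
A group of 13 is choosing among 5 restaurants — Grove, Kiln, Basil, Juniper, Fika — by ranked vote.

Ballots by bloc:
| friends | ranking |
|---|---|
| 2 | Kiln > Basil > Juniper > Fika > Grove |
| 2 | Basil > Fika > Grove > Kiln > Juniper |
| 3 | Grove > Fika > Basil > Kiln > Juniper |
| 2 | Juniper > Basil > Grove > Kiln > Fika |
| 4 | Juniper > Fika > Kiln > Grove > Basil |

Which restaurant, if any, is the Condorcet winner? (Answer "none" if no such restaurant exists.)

none

Check each pair by majority over 13 ballots:
Grove–Kiln: Grove 7–6.
Grove vs Basil: Grove wins 7–6.
Grove vs Juniper: Juniper wins 8–5.
Grove vs Fika: Fika wins 8–5.
Kiln vs Basil: Basil, 7–6.
Kiln vs Juniper: Kiln wins 7–6.
Kiln–Fika: Fika 9–4.
Basil–Juniper: Basil 7–6.
Basil vs Fika: Fika wins 7–6.
Juniper vs Fika: Juniper, 8–5.
No restaurant is unbeaten: Grove loses to Juniper; Kiln loses to Grove; Basil loses to Grove; Juniper loses to Kiln; Fika loses to Juniper. In particular Grove → Kiln → Juniper → Grove is a majority cycle — no Condorcet winner exists.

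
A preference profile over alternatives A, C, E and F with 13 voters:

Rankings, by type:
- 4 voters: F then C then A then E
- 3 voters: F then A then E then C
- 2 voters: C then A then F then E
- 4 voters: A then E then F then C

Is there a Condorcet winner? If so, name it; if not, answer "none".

Head-to-head results (13 voters):
A vs C: 7 to 6, A.
A vs E: 4+3+2+4 = 13 for A, 0 for E — A by 13–0.
A vs F: A is ranked higher on 2+4 = 6 ballots, F on 7. F wins 7–6.
C vs E: C preferred on 4+2 = 6 ballots; E wins 7–6.
C vs F: 2 to 11, F.
E vs F: 4 for E, 9 for F — F by 9–4.
F beats each of A, C, E — F is the Condorcet winner.

F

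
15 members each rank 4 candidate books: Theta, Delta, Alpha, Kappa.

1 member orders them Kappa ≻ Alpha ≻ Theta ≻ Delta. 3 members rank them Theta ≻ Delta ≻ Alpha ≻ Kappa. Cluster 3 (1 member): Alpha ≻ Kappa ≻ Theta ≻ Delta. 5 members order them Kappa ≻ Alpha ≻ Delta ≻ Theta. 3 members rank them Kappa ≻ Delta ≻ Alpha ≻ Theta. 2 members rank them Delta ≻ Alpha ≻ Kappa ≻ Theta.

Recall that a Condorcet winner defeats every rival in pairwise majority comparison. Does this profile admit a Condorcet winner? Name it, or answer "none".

Kappa

Pairwise majorities:
Theta vs Delta: 1+3+1 = 5 for Theta, 10 for Delta — Delta by 10–5.
Theta vs Alpha: 3 to 12, Alpha.
Theta vs Kappa: Theta is ranked higher on 3 ballots, Kappa on 12. Kappa wins 12–3.
Delta vs Alpha: 8 to 7, Delta.
Delta vs Kappa: Delta is ranked higher on 3+2 = 5 ballots, Kappa on 10. Kappa wins 10–5.
Alpha vs Kappa: Alpha preferred on 3+1+2 = 6 ballots; Kappa wins 9–6.
Kappa beats each of Theta, Delta, Alpha — Kappa is the Condorcet winner.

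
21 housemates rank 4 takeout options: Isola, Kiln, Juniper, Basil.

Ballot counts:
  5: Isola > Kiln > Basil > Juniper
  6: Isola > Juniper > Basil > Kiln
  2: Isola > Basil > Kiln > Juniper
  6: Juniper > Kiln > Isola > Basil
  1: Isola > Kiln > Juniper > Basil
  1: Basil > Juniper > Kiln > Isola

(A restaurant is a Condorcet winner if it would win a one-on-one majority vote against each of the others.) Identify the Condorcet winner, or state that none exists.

Pairwise majorities:
Isola vs Kiln: 5+6+2+1 = 14 for Isola, 7 for Kiln — Isola by 14–7.
Isola vs Juniper: Isola preferred on 5+6+2+1 = 14 ballots; Isola wins 14–7.
Isola vs Basil: 5+6+2+6+1 = 20 for Isola, 1 for Basil — Isola by 20–1.
Kiln vs Juniper: 8 to 13, Juniper.
Kiln vs Basil: Kiln preferred on 5+6+1 = 12 ballots; Kiln wins 12–9.
Juniper vs Basil: 13 to 8, Juniper.
Isola defeats every rival head-to-head and is the Condorcet winner.

Isola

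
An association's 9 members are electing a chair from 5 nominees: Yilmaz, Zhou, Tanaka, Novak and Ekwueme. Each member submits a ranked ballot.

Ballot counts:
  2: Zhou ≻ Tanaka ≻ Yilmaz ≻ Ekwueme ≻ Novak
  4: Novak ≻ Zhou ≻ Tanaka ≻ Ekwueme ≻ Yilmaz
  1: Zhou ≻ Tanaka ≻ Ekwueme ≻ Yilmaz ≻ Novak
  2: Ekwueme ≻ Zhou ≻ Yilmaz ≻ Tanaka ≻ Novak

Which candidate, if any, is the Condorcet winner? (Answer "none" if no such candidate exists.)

Check each pair by majority over 9 ballots:
Yilmaz vs Zhou: Yilmaz preferred on 0 ballots; Zhou wins 9–0.
Yilmaz–Tanaka: Tanaka 7–2.
Yilmaz vs Novak: Yilmaz wins 5–4.
Yilmaz vs Ekwueme: 2 for Yilmaz, 7 for Ekwueme — Ekwueme by 7–2.
Zhou vs Tanaka: 9 to 0, Zhou.
Zhou vs Novak: Zhou wins 5–4.
Zhou vs Ekwueme: 2+4+1 = 7 for Zhou, 2 for Ekwueme — Zhou by 7–2.
Tanaka vs Novak: Tanaka, 5–4.
Tanaka vs Ekwueme: Tanaka is ranked higher on 2+4+1 = 7 ballots, Ekwueme on 2. Tanaka wins 7–2.
Novak vs Ekwueme: Ekwueme, 5–4.
Zhou defeats every rival head-to-head and is the Condorcet winner.

Zhou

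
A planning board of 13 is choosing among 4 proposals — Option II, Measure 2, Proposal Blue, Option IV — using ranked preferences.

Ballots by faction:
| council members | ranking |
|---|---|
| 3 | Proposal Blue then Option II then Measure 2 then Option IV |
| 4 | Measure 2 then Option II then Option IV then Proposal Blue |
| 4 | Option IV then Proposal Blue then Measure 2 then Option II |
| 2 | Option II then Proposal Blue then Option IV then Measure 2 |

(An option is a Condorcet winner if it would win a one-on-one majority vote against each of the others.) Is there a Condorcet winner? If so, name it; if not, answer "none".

Check each pair by majority over 13 ballots:
Option II vs Measure 2: Measure 2 wins 8–5.
Option II vs Proposal Blue: Proposal Blue, 7–6.
Option II vs Option IV: Option II wins 9–4.
Measure 2 vs Proposal Blue: Proposal Blue, 9–4.
Measure 2 vs Option IV: Measure 2, 7–6.
Proposal Blue vs Option IV: Option IV wins 8–5.
No option is unbeaten: Option II loses to Measure 2; Measure 2 loses to Proposal Blue; Proposal Blue loses to Option IV; Option IV loses to Option II. In particular Option II → Option IV → Proposal Blue → Option II is a majority cycle — no Condorcet winner exists.

none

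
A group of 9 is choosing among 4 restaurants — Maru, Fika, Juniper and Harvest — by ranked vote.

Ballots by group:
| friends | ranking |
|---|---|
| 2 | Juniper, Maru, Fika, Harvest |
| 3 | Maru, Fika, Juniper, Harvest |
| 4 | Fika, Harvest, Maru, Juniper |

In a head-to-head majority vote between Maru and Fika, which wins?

Maru

Ballots ranking Maru above Fika: 2 + 3 = 5.
Ballots ranking Fika above Maru: 9 − 5 = 4.
Maru wins the head-to-head 5–4.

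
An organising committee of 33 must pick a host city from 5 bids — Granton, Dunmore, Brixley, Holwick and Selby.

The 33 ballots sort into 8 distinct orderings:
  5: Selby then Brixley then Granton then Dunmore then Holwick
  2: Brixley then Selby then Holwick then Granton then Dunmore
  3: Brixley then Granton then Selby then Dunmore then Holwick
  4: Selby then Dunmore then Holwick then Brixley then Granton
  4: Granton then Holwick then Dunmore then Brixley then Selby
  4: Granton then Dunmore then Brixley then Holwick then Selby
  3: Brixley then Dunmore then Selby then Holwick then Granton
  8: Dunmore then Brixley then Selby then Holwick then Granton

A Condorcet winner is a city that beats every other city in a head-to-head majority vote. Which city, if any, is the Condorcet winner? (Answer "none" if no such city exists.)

Check each pair by majority over 33 ballots:
Granton–Dunmore: Granton 18–15.
Granton vs Brixley: Granton preferred on 4+4 = 8 ballots; Brixley wins 25–8.
Granton–Holwick: Holwick 17–16.
Granton–Selby: Selby 22–11.
Dunmore vs Brixley: Dunmore wins 20–13.
Dunmore vs Holwick: 27 to 6, Dunmore.
Dunmore vs Selby: Dunmore, 19–14.
Brixley–Holwick: Brixley 25–8.
Brixley vs Selby: Brixley preferred on 2+3+4+4+3+8 = 24 ballots; Brixley wins 24–9.
Holwick vs Selby: Holwick preferred on 4+4 = 8 ballots; Selby wins 25–8.
Each city drops at least one matchup (Granton loses to Brixley; Dunmore loses to Granton; Brixley loses to Dunmore; Holwick loses to Dunmore; Selby loses to Dunmore); the cycle Granton → Dunmore → Brixley → Granton rules out a Condorcet winner.

none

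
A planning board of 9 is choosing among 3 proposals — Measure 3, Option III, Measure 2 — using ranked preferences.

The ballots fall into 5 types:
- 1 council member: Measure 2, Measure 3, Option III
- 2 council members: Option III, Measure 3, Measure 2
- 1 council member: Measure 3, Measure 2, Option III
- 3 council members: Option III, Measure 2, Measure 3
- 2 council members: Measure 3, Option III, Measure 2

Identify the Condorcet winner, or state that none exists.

Option III

Head-to-head results (9 council members):
Measure 3 vs Option III: Option III wins 5–4.
Measure 3 vs Measure 2: 2+1+2 = 5 for Measure 3, 4 for Measure 2 — Measure 3 by 5–4.
Option III vs Measure 2: 2+3+2 = 7 for Option III, 2 for Measure 2 — Option III by 7–2.
Option III defeats every rival head-to-head and is the Condorcet winner.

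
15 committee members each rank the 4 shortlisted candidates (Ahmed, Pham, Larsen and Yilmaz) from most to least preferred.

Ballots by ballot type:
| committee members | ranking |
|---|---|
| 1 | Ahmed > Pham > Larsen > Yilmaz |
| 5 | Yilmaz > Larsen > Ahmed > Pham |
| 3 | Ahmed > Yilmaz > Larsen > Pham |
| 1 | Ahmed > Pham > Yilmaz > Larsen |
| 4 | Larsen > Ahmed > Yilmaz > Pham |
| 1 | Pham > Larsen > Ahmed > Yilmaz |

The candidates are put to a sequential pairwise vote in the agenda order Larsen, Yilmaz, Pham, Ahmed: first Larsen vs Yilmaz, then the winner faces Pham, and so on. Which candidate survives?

Ahmed

Round 1: Larsen vs Yilmaz — 6–9, Yilmaz advances.
Round 2: Yilmaz vs Pham — 12–3, Yilmaz advances.
Round 3: Yilmaz vs Ahmed — 5–10, Ahmed advances.
Ahmed survives the agenda.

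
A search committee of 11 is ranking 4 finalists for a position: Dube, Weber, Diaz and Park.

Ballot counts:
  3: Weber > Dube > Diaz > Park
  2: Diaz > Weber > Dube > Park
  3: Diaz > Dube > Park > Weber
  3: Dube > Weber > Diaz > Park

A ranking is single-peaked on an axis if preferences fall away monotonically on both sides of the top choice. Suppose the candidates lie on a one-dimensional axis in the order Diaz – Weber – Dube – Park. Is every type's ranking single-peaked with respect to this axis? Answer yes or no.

no

Axis positions: Diaz=1, Weber=2, Dube=3, Park=4.
Type 1 (peak Weber at position 2): ranking walks positions 2-3-1-4, expanding outward from the peak — single-peaked.
Type 2 (peak Diaz at position 1): ranking walks positions 1-2-3-4, expanding outward from the peak — single-peaked.
Type 3: ranking walks positions 1-3-4-2; Dube is ranked above Weber even though Weber lies between Dube and the peak Diaz on the axis — preferences dip and rise again. Not single-peaked.
Type 4 (peak Dube at position 3): ranking walks positions 3-2-1-4, expanding outward from the peak — single-peaked.
Type 3 violates single-peakedness, so the profile is not single-peaked on this axis.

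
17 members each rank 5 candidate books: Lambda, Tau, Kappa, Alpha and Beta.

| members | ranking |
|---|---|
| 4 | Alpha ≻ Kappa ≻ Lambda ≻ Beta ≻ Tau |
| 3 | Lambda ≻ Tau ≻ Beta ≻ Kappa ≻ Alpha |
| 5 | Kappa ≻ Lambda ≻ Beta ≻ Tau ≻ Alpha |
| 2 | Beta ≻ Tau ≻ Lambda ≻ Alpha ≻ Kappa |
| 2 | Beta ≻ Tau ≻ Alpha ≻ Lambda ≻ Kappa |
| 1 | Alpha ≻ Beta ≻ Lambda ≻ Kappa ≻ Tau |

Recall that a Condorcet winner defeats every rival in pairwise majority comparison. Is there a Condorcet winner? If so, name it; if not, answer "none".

none

Pairwise majorities:
Lambda vs Tau: Lambda is ranked higher on 4+3+5+1 = 13 ballots, Tau on 4. Lambda wins 13–4.
Lambda vs Kappa: 3+2+2+1 = 8 for Lambda, 9 for Kappa — Kappa by 9–8.
Lambda vs Alpha: 3+5+2 = 10 for Lambda, 7 for Alpha — Lambda by 10–7.
Lambda vs Beta: 12 to 5, Lambda.
Tau vs Kappa: 7 to 10, Kappa.
Tau vs Alpha: 3+5+2+2 = 12 for Tau, 5 for Alpha — Tau by 12–5.
Tau vs Beta: Tau is ranked higher on 3 ballots, Beta on 14. Beta wins 14–3.
Kappa vs Alpha: 3+5 = 8 for Kappa, 9 for Alpha — Alpha by 9–8.
Kappa vs Beta: 4+5 = 9 for Kappa, 8 for Beta — Kappa by 9–8.
Alpha vs Beta: 5 to 12, Beta.
No book is unbeaten: Lambda loses to Kappa; Tau loses to Lambda; Kappa loses to Alpha; Alpha loses to Lambda; Beta loses to Lambda. In particular Lambda → Alpha → Kappa → Lambda is a majority cycle — no Condorcet winner exists.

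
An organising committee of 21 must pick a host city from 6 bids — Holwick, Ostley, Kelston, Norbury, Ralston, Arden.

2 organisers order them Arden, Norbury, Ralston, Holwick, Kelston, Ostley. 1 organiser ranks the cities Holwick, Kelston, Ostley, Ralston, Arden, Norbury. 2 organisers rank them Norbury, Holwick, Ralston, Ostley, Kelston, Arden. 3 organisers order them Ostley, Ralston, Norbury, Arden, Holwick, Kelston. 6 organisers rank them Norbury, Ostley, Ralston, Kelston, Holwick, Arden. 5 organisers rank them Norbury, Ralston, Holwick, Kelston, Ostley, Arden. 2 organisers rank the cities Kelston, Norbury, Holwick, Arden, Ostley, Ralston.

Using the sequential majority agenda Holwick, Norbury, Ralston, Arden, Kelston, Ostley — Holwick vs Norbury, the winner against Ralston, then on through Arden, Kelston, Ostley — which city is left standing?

Round 1: Holwick vs Norbury — 1–20, Norbury advances.
Round 2: Norbury vs Ralston — 17–4, Norbury advances.
Round 3: Norbury vs Arden — 18–3, Norbury advances.
Round 4: Norbury vs Kelston — 18–3, Norbury advances.
Round 5: Norbury vs Ostley — 17–4, Norbury advances.
Norbury survives the agenda.

Norbury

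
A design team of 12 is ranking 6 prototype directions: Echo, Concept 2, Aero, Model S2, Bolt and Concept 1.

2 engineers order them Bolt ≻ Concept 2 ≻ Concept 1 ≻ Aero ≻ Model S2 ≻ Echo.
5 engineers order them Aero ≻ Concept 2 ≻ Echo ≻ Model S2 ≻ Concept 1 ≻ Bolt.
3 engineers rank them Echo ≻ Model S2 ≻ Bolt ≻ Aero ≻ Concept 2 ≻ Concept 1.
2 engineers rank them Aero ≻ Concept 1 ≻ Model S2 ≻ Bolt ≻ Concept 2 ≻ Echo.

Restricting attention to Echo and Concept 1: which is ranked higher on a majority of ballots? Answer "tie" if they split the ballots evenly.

Ballots ranking Echo above Concept 1: 5 + 3 = 8.
Ballots ranking Concept 1 above Echo: 12 − 8 = 4.
Echo wins the head-to-head 8–4.

Echo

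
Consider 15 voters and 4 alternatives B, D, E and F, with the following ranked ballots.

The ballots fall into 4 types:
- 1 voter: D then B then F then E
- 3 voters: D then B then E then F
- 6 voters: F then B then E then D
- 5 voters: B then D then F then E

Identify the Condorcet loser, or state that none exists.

Pairwise majorities:
B vs D: B wins 11–4.
B vs E: 15 to 0, B.
B–F: B 9–6.
D vs E: 1+3+5 = 9 for D, 6 for E — D by 9–6.
D vs F: D wins 9–6.
E vs F: E preferred on 3 ballots; F wins 12–3.
Only E has no wins; E is the Condorcet loser.

E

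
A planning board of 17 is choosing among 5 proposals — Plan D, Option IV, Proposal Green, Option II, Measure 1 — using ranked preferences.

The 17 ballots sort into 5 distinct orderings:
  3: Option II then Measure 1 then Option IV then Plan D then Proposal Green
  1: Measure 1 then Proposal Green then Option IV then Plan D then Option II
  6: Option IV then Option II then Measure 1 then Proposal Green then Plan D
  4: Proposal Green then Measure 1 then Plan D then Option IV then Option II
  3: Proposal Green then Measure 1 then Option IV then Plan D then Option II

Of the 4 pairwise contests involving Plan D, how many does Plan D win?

Plan D against each rival (17 council members):
Plan D vs Option IV: Option IV wins 13–4.
Plan D vs Proposal Green: Proposal Green, 14–3.
Plan D vs Option II: 1+4+3 = 8 for Plan D, 9 for Option II — Option II by 9–8.
Plan D vs Measure 1: Measure 1, 17–0.
Plan D beats no one; loses to Option IV, Proposal Green, Option II, Measure 1 — 0 pairwise wins.

0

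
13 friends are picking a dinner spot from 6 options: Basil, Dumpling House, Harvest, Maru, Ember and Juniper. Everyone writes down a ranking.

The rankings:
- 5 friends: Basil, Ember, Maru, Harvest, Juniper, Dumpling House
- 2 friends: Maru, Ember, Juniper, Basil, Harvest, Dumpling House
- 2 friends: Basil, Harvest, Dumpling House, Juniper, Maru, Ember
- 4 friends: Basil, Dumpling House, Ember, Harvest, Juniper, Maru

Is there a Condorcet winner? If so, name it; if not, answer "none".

Basil

Check each pair by majority over 13 ballots:
Basil–Dumpling House: Basil 13–0.
Basil vs Harvest: Basil wins 13–0.
Basil vs Maru: Basil, 11–2.
Basil vs Ember: Basil, 11–2.
Basil vs Juniper: Basil, 11–2.
Dumpling House vs Harvest: Harvest wins 9–4.
Dumpling House vs Maru: Maru, 7–6.
Dumpling House vs Ember: Ember, 7–6.
Dumpling House–Juniper: Juniper 7–6.
Harvest–Maru: Maru 7–6.
Harvest vs Ember: Ember wins 11–2.
Harvest–Juniper: Harvest 11–2.
Maru vs Ember: Ember wins 9–4.
Maru–Juniper: Maru 7–6.
Ember vs Juniper: Ember, 11–2.
Basil wins every pairwise contest, so Basil is the Condorcet winner.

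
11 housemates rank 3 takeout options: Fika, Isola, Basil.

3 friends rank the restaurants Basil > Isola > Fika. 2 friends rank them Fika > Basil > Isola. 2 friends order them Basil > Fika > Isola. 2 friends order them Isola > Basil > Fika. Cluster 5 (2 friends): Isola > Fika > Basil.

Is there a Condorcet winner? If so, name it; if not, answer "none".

Basil

Check each pair by majority over 11 ballots:
Fika vs Isola: Isola wins 7–4.
Fika vs Basil: Basil, 7–4.
Isola–Basil: Basil 7–4.
Only Basil has no losses; Basil is the Condorcet winner.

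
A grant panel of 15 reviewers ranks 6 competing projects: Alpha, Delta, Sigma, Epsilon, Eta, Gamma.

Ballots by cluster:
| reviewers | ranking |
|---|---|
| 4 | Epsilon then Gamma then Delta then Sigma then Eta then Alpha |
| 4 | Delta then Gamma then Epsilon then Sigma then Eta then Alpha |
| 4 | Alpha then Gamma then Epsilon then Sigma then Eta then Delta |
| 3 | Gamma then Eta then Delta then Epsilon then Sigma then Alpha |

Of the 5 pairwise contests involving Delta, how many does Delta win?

3

Delta against each rival (15 reviewers):
Delta vs Alpha: Delta preferred on 4+4+3 = 11 ballots; Delta wins 11–4.
Delta vs Sigma: Delta wins 11–4.
Delta vs Epsilon: Delta is ranked higher on 4+3 = 7 ballots, Epsilon on 8. Epsilon wins 8–7.
Delta vs Eta: Delta is ranked higher on 4+4 = 8 ballots, Eta on 7. Delta wins 8–7.
Delta–Gamma: Gamma 11–4.
Delta beats Alpha, Sigma, Eta; loses to Epsilon, Gamma — 3 pairwise wins.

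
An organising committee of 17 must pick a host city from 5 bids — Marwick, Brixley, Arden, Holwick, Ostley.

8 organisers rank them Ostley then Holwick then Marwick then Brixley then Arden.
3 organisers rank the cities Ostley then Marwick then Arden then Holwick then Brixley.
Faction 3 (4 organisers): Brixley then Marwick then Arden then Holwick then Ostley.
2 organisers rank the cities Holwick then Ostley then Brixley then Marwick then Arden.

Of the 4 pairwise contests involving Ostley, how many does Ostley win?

Ostley against each rival (17 organisers):
Ostley–Marwick: Ostley 13–4.
Ostley vs Brixley: Ostley is ranked higher on 8+3+2 = 13 ballots, Brixley on 4. Ostley wins 13–4.
Ostley vs Arden: Ostley, 13–4.
Ostley vs Holwick: Ostley wins 11–6.
Ostley beats Marwick, Brixley, Arden, Holwick — 4 pairwise wins.

4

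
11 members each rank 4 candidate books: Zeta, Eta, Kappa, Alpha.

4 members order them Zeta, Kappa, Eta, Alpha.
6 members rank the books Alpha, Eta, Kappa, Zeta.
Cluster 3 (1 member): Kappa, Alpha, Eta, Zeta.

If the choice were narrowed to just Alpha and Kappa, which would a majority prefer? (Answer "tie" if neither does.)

Ballots ranking Alpha above Kappa: 6.
Ballots ranking Kappa above Alpha: 11 − 6 = 5.
Alpha wins the head-to-head 6–5.

Alpha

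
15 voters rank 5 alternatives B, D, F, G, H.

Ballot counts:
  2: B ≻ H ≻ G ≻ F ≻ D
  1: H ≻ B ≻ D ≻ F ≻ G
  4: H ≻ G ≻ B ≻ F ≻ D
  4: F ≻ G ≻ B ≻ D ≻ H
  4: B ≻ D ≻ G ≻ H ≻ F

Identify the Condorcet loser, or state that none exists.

Head-to-head results (15 voters):
B vs D: B, 15–0.
B vs F: 2+1+4+4 = 11 for B, 4 for F — B by 11–4.
B vs G: B preferred on 2+1+4 = 7 ballots; G wins 8–7.
B vs H: 2+4+4 = 10 for B, 5 for H — B by 10–5.
D vs F: F wins 10–5.
D vs G: G, 10–5.
D vs H: D, 8–7.
F vs G: F is ranked higher on 1+4 = 5 ballots, G on 10. G wins 10–5.
F vs H: H wins 11–4.
G vs H: G preferred on 4+4 = 8 ballots; G wins 8–7.
Each alternative has at least one pairwise win (B beats D; D beats H; F beats D; G beats B; H beats F) — no Condorcet loser.

none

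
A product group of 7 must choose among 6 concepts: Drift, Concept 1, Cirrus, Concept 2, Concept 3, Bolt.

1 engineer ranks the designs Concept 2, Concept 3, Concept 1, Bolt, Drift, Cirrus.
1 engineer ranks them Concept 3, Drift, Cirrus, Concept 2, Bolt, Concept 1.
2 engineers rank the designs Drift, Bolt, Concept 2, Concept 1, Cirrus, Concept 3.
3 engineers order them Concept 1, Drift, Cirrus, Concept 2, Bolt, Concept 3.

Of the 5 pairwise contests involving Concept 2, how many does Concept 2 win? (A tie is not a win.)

3

Concept 2 against each rival (7 engineers):
Concept 2 vs Drift: Drift wins 6–1.
Concept 2 vs Concept 1: Concept 2, 4–3.
Concept 2 vs Cirrus: Concept 2 preferred on 1+2 = 3 ballots; Cirrus wins 4–3.
Concept 2 vs Concept 3: 6 to 1, Concept 2.
Concept 2 vs Bolt: Concept 2, 5–2.
Concept 2 beats Concept 1, Concept 3, Bolt; loses to Drift, Cirrus — 3 pairwise wins.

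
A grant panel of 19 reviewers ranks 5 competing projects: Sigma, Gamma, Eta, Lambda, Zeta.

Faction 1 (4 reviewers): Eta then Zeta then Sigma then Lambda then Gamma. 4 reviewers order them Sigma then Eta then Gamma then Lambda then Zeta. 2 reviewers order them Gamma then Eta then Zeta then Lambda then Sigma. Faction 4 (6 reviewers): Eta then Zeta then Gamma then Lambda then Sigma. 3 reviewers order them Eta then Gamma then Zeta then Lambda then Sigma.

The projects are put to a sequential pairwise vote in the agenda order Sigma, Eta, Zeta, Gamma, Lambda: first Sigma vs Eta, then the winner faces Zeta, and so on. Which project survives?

Round 1: Sigma vs Eta — 4–15, Eta advances.
Round 2: Eta vs Zeta — 19–0, Eta advances.
Round 3: Eta vs Gamma — 17–2, Eta advances.
Round 4: Eta vs Lambda — 19–0, Eta advances.
Eta survives the agenda.

Eta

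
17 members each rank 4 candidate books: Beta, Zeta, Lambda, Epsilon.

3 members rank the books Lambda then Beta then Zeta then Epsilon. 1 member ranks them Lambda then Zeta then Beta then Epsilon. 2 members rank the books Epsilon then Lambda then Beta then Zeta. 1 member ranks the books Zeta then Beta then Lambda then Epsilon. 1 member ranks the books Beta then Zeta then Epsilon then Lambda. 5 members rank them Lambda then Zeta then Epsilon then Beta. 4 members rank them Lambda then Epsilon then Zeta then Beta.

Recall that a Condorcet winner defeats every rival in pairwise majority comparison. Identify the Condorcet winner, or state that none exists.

Check each pair by majority over 17 ballots:
Beta vs Zeta: 3+2+1 = 6 for Beta, 11 for Zeta — Zeta by 11–6.
Beta vs Lambda: Beta preferred on 1+1 = 2 ballots; Lambda wins 15–2.
Beta vs Epsilon: Beta is ranked higher on 3+1+1+1 = 6 ballots, Epsilon on 11. Epsilon wins 11–6.
Zeta vs Lambda: Zeta is ranked higher on 1+1 = 2 ballots, Lambda on 15. Lambda wins 15–2.
Zeta vs Epsilon: 11 to 6, Zeta.
Lambda vs Epsilon: Lambda preferred on 3+1+1+5+4 = 14 ballots; Lambda wins 14–3.
Only Lambda has no losses; Lambda is the Condorcet winner.

Lambda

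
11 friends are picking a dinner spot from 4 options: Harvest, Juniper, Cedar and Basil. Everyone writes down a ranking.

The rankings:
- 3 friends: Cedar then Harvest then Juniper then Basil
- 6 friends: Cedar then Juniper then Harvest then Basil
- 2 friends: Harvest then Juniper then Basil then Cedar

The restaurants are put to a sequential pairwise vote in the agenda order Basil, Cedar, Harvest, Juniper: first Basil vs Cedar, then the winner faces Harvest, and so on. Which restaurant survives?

Round 1: Basil vs Cedar — 2–9, Cedar advances.
Round 2: Cedar vs Harvest — 9–2, Cedar advances.
Round 3: Cedar vs Juniper — 9–2, Cedar advances.
The agenda winner is Cedar.

Cedar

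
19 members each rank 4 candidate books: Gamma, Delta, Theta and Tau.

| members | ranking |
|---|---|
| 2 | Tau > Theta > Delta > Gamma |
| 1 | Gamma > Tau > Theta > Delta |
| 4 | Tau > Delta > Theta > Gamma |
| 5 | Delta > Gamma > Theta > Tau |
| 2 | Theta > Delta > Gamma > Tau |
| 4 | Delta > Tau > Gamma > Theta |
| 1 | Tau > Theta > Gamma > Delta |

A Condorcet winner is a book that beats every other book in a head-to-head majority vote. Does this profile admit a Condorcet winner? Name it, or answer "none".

Delta

Pairwise majorities:
Gamma vs Delta: 1+1 = 2 for Gamma, 17 for Delta — Delta by 17–2.
Gamma vs Theta: 10 to 9, Gamma.
Gamma vs Tau: 1+5+2 = 8 for Gamma, 11 for Tau — Tau by 11–8.
Delta vs Theta: 13 to 6, Delta.
Delta vs Tau: 5+2+4 = 11 for Delta, 8 for Tau — Delta by 11–8.
Theta vs Tau: 5+2 = 7 for Theta, 12 for Tau — Tau by 12–7.
Only Delta has no losses; Delta is the Condorcet winner.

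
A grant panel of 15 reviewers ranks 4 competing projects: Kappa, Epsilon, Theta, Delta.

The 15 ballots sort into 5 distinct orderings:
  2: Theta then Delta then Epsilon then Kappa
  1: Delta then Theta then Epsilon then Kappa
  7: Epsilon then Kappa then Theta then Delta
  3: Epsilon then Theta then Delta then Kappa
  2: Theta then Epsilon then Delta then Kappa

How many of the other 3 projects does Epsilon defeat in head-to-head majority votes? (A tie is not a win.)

3

Epsilon against each rival (15 reviewers):
Epsilon–Kappa: Epsilon 15–0.
Epsilon vs Theta: Epsilon is ranked higher on 7+3 = 10 ballots, Theta on 5. Epsilon wins 10–5.
Epsilon vs Delta: Epsilon preferred on 7+3+2 = 12 ballots; Epsilon wins 12–3.
Epsilon beats Kappa, Theta, Delta — 3 pairwise wins.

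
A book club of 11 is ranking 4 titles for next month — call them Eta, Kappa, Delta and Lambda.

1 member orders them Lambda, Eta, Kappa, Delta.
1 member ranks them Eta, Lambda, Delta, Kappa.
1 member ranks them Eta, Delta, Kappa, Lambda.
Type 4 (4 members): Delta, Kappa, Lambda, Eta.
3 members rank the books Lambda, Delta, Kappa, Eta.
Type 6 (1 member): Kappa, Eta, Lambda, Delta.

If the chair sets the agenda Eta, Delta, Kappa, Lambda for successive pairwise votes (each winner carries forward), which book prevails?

Round 1: Eta vs Delta — 4–7, Delta advances.
Round 2: Delta vs Kappa — 9–2, Delta advances.
Round 3: Delta vs Lambda — 5–6, Lambda advances.
Lambda survives the agenda.

Lambda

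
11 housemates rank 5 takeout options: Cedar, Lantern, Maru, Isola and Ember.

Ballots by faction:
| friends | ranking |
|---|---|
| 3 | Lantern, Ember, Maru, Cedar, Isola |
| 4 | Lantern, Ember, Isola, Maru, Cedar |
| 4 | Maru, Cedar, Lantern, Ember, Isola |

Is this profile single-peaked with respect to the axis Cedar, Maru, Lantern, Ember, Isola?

yes

Axis positions: Cedar=1, Maru=2, Lantern=3, Ember=4, Isola=5.
Faction 1 (peak Lantern at position 3): ranking walks positions 3-4-2-1-5, expanding outward from the peak — single-peaked.
Faction 2 (peak Lantern at position 3): ranking walks positions 3-4-5-2-1, expanding outward from the peak — single-peaked.
Faction 3 (peak Maru at position 2): ranking walks positions 2-1-3-4-5, expanding outward from the peak — single-peaked.
Every ranking is single-peaked on this axis.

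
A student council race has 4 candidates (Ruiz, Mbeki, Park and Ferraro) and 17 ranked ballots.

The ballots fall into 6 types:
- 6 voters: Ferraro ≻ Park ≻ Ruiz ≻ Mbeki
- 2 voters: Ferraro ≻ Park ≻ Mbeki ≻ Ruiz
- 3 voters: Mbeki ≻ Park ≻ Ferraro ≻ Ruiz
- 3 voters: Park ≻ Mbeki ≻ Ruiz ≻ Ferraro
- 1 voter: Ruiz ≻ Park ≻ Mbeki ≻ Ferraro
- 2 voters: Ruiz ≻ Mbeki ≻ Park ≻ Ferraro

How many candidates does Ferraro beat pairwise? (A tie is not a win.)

1

Ferraro against each rival (17 voters):
Ferraro–Ruiz: Ferraro 11–6.
Ferraro vs Mbeki: Ferraro is ranked higher on 6+2 = 8 ballots, Mbeki on 9. Mbeki wins 9–8.
Ferraro vs Park: Ferraro is ranked higher on 6+2 = 8 ballots, Park on 9. Park wins 9–8.
Ferraro beats Ruiz; loses to Mbeki, Park — 1 pairwise win.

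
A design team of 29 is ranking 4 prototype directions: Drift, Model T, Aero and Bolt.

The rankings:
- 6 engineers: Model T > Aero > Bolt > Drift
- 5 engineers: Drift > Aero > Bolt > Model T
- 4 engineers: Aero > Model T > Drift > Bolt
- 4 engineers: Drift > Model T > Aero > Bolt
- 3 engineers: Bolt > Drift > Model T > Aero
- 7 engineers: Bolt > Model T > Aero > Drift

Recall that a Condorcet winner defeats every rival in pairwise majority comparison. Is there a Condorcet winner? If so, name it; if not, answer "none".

none

Check each pair by majority over 29 ballots:
Drift–Model T: Model T 17–12.
Drift vs Aero: Aero, 17–12.
Drift vs Bolt: Bolt wins 16–13.
Model T–Aero: Model T 20–9.
Model T vs Bolt: Bolt wins 15–14.
Aero–Bolt: Aero 19–10.
Every design loses at least once (Drift loses to Model T; Model T loses to Bolt; Aero loses to Model T; Bolt loses to Aero). The majority relation contains the cycle Model T > Aero > Bolt > Model T, so there is no Condorcet winner.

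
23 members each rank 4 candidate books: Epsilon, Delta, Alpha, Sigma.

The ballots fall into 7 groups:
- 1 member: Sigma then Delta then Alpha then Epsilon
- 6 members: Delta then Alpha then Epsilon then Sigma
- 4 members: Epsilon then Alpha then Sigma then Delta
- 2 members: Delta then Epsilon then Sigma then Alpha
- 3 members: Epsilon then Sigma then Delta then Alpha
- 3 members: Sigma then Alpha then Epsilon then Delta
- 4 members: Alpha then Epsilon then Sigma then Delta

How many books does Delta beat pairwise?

1

Delta against each rival (23 members):
Delta–Epsilon: Epsilon 14–9.
Delta vs Alpha: 1+6+2+3 = 12 for Delta, 11 for Alpha — Delta by 12–11.
Delta–Sigma: Sigma 15–8.
Delta beats Alpha; loses to Epsilon, Sigma — 1 pairwise win.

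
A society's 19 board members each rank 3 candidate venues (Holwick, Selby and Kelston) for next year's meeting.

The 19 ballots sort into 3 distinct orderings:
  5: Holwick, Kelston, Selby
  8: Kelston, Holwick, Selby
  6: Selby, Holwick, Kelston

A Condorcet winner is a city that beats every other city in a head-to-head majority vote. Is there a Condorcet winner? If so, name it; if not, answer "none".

Check each pair by majority over 19 ballots:
Holwick vs Selby: Holwick preferred on 5+8 = 13 ballots; Holwick wins 13–6.
Holwick vs Kelston: 11 to 8, Holwick.
Selby vs Kelston: 6 to 13, Kelston.
Holwick wins every pairwise contest, so Holwick is the Condorcet winner.

Holwick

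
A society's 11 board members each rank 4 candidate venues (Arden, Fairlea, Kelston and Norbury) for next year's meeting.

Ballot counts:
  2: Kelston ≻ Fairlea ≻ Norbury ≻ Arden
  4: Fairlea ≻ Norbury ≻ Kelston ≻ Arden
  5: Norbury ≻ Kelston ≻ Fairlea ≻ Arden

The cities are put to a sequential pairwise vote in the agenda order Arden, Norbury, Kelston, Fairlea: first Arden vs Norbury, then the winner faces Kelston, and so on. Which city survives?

Fairlea

Round 1: Arden vs Norbury — 0–11, Norbury advances.
Round 2: Norbury vs Kelston — 9–2, Norbury advances.
Round 3: Norbury vs Fairlea — 5–6, Fairlea advances.
Fairlea survives the agenda.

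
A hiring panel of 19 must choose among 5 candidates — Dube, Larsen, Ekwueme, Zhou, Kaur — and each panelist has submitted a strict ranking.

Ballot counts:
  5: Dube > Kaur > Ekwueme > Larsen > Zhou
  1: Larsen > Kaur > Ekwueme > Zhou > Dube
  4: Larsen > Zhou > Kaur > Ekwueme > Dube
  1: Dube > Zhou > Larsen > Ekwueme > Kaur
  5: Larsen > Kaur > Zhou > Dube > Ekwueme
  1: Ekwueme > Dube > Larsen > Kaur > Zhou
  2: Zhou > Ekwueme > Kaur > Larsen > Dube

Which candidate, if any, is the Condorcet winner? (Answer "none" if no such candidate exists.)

Larsen

Check each pair by majority over 19 ballots:
Dube vs Larsen: Larsen, 12–7.
Dube vs Ekwueme: Dube wins 11–8.
Dube vs Zhou: Zhou wins 12–7.
Dube vs Kaur: Kaur wins 12–7.
Larsen–Ekwueme: Larsen 11–8.
Larsen vs Zhou: Larsen wins 16–3.
Larsen vs Kaur: Larsen, 12–7.
Ekwueme vs Zhou: Zhou wins 12–7.
Ekwueme–Kaur: Kaur 15–4.
Zhou vs Kaur: Kaur wins 12–7.
Larsen defeats every rival head-to-head and is the Condorcet winner.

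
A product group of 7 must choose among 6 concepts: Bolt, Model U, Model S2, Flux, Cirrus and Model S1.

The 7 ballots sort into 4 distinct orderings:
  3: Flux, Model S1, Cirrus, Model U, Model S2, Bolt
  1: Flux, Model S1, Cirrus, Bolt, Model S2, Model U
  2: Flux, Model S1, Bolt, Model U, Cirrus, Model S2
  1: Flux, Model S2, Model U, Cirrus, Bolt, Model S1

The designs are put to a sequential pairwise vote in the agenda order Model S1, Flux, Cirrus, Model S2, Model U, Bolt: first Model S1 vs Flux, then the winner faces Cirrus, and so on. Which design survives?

Flux

Round 1: Model S1 vs Flux — 0–7, Flux advances.
Round 2: Flux vs Cirrus — 7–0, Flux advances.
Round 3: Flux vs Model S2 — 7–0, Flux advances.
Round 4: Flux vs Model U — 7–0, Flux advances.
Round 5: Flux vs Bolt — 7–0, Flux advances.
The agenda winner is Flux.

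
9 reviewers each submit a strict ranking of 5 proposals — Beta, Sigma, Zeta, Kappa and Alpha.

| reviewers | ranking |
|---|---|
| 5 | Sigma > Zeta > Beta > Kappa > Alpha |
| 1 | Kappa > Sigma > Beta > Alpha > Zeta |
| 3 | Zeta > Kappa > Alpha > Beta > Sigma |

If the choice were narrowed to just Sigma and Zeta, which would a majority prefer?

Ballots ranking Sigma above Zeta: 5 + 1 = 6.
Ballots ranking Zeta above Sigma: 9 − 6 = 3.
Sigma wins the head-to-head 6–3.

Sigma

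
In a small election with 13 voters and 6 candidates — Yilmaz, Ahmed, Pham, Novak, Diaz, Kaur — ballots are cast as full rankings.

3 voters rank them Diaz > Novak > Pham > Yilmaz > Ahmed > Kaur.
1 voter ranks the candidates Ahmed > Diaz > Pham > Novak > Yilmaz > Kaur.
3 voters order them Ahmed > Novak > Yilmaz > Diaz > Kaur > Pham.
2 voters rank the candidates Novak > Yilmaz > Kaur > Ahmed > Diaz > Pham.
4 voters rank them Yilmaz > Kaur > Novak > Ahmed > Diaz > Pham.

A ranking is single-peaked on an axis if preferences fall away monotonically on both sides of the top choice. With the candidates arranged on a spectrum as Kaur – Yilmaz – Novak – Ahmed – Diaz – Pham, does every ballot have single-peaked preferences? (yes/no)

Axis positions: Kaur=1, Yilmaz=2, Novak=3, Ahmed=4, Diaz=5, Pham=6.
Cluster 1: ranking walks positions 5-3-6-2-4-1; Novak is ranked above Ahmed even though Ahmed lies between Novak and the peak Diaz on the axis — preferences dip and rise again. Not single-peaked.
Cluster 2 (peak Ahmed at position 4): ranking walks positions 4-5-6-3-2-1, expanding outward from the peak — single-peaked.
Cluster 3 (peak Ahmed at position 4): ranking walks positions 4-3-2-5-1-6, expanding outward from the peak — single-peaked.
Cluster 4 (peak Novak at position 3): ranking walks positions 3-2-1-4-5-6, expanding outward from the peak — single-peaked.
Cluster 5 (peak Yilmaz at position 2): ranking walks positions 2-1-3-4-5-6, expanding outward from the peak — single-peaked.
Cluster 1 violates single-peakedness, so the profile is not single-peaked on this axis.

no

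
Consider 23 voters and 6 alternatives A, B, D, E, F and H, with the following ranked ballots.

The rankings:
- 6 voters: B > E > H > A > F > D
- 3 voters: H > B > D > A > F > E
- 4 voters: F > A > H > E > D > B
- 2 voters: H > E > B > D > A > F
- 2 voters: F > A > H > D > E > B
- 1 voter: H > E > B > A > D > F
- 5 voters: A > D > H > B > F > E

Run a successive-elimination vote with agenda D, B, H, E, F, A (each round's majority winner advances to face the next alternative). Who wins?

H

Round 1: D vs B — 11–12, B advances.
Round 2: B vs H — 6–17, H advances.
Round 3: H vs E — 17–6, H advances.
Round 4: H vs F — 17–6, H advances.
Round 5: H vs A — 12–11, H advances.
H survives the agenda.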